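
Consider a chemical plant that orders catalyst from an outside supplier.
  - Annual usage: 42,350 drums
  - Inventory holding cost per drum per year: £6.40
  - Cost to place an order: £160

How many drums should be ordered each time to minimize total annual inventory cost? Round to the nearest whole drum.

1,455 drums

EOQ = √(2DS/H) = √(2 × 42,350 × 160 / 6.4)
    = √(2,117,500.00) ≈ 1,455.16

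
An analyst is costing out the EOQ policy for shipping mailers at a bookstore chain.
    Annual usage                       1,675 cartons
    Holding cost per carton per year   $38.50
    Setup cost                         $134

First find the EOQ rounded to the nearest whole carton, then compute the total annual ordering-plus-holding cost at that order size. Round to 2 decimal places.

2DS/H = 2·1,675·134/38.5 = 11,659.74
EOQ = √11,659.74 ≈ 107.98 → Q = 108 cartons
Annual ordering cost = (D/Q)·S = (1,675/108) × 134 = $2,078.24
Annual holding cost  = (Q/2)·H = (108/2) × 38.5 = $2,079.00
Total = $2,078.24 + $2,079.00 = $4,157.24

$4,157.24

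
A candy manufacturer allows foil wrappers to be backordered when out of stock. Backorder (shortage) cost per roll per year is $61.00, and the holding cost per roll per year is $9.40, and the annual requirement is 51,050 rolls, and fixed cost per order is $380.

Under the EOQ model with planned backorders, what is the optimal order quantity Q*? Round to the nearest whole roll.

2,183 rolls

Q* = √(2DS/H) · √((H + b)/b)
   = √(2 × 51,050 × 380 / 9.4) · √((9.4 + 61) / 61)
   = 2,031.612 × 1.0743 ≈ 2,182.54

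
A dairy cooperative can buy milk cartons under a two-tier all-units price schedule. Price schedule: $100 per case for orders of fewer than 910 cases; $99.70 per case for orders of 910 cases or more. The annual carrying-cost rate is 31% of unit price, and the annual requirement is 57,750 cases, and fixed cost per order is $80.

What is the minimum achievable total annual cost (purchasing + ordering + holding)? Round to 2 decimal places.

$5,776,814.61

H₁ = 31%×$100 = $31.0000;  H₂ = 31%×$99.70 = $30.9070
EOQ₁ = √(2×57,750×80/31.0000) = 545.95  (< 910, feasible at tier 1)
EOQ₂ = √(2×57,750×80/30.9070) = 546.77  (< 910 → use Q = 910 at tier-2 price)
TC(tier 1 (EOQ₁), Q≈546.0) = $5,791,924.54
TC(tier 2, Q≈910.0) = $5,776,814.61
Minimum at tier 2: $5,776,814.61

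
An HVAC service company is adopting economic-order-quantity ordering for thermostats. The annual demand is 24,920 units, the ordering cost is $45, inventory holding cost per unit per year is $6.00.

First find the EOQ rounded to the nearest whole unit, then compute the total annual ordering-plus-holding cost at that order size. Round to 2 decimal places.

Optimal lot size Q* = (2 × 24,920 × $45 / $6)^½ ≈ 611.39 → Q = 611 units
Annual ordering cost = (D/Q)·S = (24,920/611) × 45 = $1,835.35
Annual holding cost  = (Q/2)·H = (611/2) × 6 = $1,833.00
Total = $1,835.35 + $1,833.00 = $3,668.35

$3,668.35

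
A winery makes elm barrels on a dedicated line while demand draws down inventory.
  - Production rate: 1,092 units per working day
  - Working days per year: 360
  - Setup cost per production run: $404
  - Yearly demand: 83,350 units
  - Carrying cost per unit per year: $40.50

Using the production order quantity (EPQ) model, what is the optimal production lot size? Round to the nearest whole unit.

1,453 units

Daily demand d = 83,350/360 = 231.528; p = 1092; 1 − d/p = 0.78798
EPQ = √(2DS / (H(1 − d/p)))
    = √(2 × 83,350 × 404 / (40.5 × 0.78798)) ≈ 1,452.69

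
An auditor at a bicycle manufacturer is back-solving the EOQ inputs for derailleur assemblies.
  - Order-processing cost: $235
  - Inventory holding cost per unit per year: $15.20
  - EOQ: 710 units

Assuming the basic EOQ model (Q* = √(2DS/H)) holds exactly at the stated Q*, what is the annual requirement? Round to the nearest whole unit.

From Q* = √(2DS/H) ⇒ Q*² = 2DS/H.
D = Q²H / (2S) = 710² × 15.2 / (2 × 235) = 16,302.81

16,303 units per year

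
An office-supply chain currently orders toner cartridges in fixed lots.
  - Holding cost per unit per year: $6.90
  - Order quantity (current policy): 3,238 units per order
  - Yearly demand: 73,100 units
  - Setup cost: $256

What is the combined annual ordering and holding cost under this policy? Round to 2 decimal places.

$16,950.47

Orders/yr = 73,100/3,238 = 22.576; ordering cost = 22.576 × $256 = $5,779.37
Average inventory = 3,238/2 = 1619; holding cost = 1619 × $6.9 = $11,171.10
Total = $5,779.37 + $11,171.10 = $16,950.47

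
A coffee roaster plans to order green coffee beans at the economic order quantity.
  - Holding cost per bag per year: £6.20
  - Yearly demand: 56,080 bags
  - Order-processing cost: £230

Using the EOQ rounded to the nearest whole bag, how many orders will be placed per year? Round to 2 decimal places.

Q* = √(2·D·S / H) = √(2·56,080·230 / 6.2) = √4,160,774.2 ≈ 2,039.80 → Q = 2,040
N = D/Q = 56,080/2,040 ≈ 27.490 orders/yr

27.49 orders per year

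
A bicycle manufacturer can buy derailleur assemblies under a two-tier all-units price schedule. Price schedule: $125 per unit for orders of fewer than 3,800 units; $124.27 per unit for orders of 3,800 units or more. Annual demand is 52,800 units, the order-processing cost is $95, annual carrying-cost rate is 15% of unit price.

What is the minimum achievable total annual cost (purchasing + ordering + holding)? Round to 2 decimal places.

$6,598,192.95

H₁ = 15%×$125 = $18.7500;  H₂ = 15%×$124.27 = $18.6405
EOQ₁ = √(2×52,800×95/18.7500) = 731.46  (< 3,800, feasible at tier 1)
EOQ₂ = √(2×52,800×95/18.6405) = 733.61  (< 3,800 → use Q = 3,800 at tier-2 price)
TC(tier 1 (EOQ₁), Q≈731.5) = $6,613,714.96
TC(tier 2, Q≈3,800.0) = $6,598,192.95
Minimum at tier 2: $6,598,192.95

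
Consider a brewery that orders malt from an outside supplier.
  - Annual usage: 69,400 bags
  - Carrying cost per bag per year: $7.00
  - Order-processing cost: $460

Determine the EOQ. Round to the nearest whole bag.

3,020 bags

Q* = √(2·D·S / H) = √(2·69,400·460 / 7) = √9,121,142.9 ≈ 3,020.12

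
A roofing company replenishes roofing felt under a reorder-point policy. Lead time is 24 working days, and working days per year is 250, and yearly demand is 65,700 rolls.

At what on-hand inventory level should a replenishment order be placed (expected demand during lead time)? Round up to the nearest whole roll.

6,308 rolls

Daily demand d = 65,700 / 250 = 262.800 rolls/day
Demand during lead time = 262.800 × 24 = 6,307.20
Reorder point = 6,307.20 → round up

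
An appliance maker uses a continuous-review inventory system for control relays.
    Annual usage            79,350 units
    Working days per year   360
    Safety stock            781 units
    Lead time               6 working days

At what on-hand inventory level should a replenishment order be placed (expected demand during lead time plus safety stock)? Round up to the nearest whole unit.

Daily demand d = 79,350 / 360 = 220.417 units/day
Demand during lead time = 220.417 × 6 = 1,322.50
Reorder point = 1,322.50 + 781 = 2,103.50 → round up

2,104 units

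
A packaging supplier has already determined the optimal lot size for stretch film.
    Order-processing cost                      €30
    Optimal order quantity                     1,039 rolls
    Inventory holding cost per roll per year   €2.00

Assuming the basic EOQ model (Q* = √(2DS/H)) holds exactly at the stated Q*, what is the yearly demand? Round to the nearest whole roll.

EOQ relation: Q² = 2DS/H, so rearrange for the unknown.
D = Q²H / (2S) = 1,039² × 2 / (2 × 30) = 35,984.03

35,984 rolls per year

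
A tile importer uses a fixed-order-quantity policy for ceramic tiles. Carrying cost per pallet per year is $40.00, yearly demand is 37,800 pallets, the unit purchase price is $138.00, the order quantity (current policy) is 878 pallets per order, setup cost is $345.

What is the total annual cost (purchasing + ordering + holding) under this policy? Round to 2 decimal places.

$5,248,813.08

Orders/yr = 37,800/878 = 43.052; ordering cost = 43.052 × $345 = $14,853.08
Average inventory = 878/2 = 439; holding cost = 439 × $40 = $17,560.00
Purchase cost = D·C = 37,800 × 138 = $5,216,400.00
Total = $14,853.08 + $17,560.00 + $5,216,400.00 = $5,248,813.08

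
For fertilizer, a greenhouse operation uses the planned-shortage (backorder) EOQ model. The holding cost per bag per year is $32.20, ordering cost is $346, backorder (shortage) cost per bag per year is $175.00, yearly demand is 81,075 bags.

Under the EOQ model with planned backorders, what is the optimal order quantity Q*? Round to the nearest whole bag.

Q* = √(2DS/H) · √((H + b)/b)
   = √(2 × 81,075 × 346 / 32.2) · √((32.2 + 175) / 175)
   = 1,319.984 × 1.0881 ≈ 1,436.30

1,436 bags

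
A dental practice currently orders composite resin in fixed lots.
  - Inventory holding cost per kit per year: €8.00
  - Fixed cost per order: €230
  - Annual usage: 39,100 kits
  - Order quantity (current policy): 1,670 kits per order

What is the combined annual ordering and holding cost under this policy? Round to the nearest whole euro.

Annual ordering cost = (D/Q)·S = (39,100/1,670) × 230 = €5,385.03
Annual holding cost  = (Q/2)·H = (1,670/2) × 8 = €6,680.00
Total = €5,385.03 + €6,680.00 = €12,065.03

€12,065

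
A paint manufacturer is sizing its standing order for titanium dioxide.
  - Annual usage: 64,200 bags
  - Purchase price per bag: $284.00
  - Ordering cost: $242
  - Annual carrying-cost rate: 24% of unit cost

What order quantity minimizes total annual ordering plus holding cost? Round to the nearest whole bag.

675 bags

Carrying cost H = $284 × 24% = $68.1600/bag/yr
Q* = √(2·D·S / H) = √(2·64,200·242 / 68.16) = √455,880.3 ≈ 675.19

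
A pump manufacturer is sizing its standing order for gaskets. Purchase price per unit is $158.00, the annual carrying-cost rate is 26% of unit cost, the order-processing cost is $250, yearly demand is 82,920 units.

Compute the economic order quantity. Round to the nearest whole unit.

Carrying cost H = $158 × 26% = $41.0800/unit/yr
2DS/H = 2·82,920·250/41.08 = 1,009,250.24
EOQ = √1,009,250.24 ≈ 1,004.61

1,005 units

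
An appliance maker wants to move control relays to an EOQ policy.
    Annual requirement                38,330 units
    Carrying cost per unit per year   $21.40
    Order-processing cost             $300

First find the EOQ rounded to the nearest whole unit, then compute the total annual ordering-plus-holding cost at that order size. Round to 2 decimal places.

$22,184.62

EOQ = √(2DS/H) = √(2 × 38,330 × 300 / 21.4)
    = √(1,074,672.90) ≈ 1,036.66 → Q = 1,037 units
Annual ordering cost = (D/Q)·S = (38,330/1,037) × 300 = $11,088.72
Annual holding cost  = (Q/2)·H = (1,037/2) × 21.4 = $11,095.90
Total = $11,088.72 + $11,095.90 = $22,184.62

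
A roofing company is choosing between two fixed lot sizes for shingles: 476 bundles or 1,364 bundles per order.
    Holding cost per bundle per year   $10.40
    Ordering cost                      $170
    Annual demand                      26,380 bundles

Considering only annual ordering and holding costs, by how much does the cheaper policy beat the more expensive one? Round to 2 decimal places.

For each Q, cost = (D/Q)·S + (Q/2)·H.
TC(476) = (26,380/476)×170 + (476/2)×10.4 = $11,896.63
TC(1,364) = (26,380/1,364)×170 + (1,364/2)×10.4 = $10,380.63
Lots of 1,364 are cheaper by $1,516.00.

$1,516.00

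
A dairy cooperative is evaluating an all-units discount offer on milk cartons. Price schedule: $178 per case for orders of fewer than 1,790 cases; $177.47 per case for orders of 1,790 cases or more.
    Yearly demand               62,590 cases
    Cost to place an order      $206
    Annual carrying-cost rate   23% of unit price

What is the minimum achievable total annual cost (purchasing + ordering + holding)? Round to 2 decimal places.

$11,151,582.59

H₁ = 23%×$178 = $40.9400;  H₂ = 23%×$177.47 = $40.8181
EOQ₁ = √(2×62,590×206/40.9400) = 793.65  (< 1,790, feasible at tier 1)
EOQ₂ = √(2×62,590×206/40.8181) = 794.83  (< 1,790 → use Q = 1,790 at tier-2 price)
TC(tier 1 (EOQ₁), Q≈793.6) = $11,173,511.89
TC(tier 2, Q≈1,790.0) = $11,151,582.59
Minimum at tier 2: $11,151,582.59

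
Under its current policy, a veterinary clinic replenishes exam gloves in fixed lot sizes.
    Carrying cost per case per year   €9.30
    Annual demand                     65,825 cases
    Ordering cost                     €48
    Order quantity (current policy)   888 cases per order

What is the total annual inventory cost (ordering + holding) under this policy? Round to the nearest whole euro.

Annual ordering cost = (D/Q)·S = (65,825/888) × 48 = €3,558.11
Annual holding cost  = (Q/2)·H = (888/2) × 9.3 = €4,129.20
Total = €3,558.11 + €4,129.20 = €7,687.31

€7,687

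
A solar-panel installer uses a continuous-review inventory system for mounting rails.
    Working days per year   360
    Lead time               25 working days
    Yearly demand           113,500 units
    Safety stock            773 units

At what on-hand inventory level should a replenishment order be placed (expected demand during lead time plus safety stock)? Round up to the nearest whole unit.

Daily demand d = 113,500 / 360 = 315.278 units/day
Demand during lead time = 315.278 × 25 = 7,881.94
Reorder point = 7,881.94 + 773 = 8,654.94 → round up

8,655 units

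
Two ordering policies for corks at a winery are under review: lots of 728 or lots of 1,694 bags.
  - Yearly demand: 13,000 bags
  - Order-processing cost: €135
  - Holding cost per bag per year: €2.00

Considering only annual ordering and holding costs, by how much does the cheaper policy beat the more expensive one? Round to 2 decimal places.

For each Q, cost = (D/Q)·S + (Q/2)·H.
TC(728) = (13,000/728)×135 + (728/2)×2 = €3,138.71
TC(1,694) = (13,000/1,694)×135 + (1,694/2)×2 = €2,730.01
Lots of 1,694 are cheaper by €408.70.

€408.70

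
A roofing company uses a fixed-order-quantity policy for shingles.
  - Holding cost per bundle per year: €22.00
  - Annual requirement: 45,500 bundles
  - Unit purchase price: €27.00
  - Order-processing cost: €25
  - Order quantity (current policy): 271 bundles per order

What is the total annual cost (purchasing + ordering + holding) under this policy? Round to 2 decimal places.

Ordering: D/Q × S = 45,500/271 × €25 = €4,197.42
Holding:  Q/2 × H = 271/2 × €22 = €2,981.00
Purchase cost = D·C = 45,500 × 27 = €1,228,500.00
Total = €4,197.42 + €2,981.00 + €1,228,500.00 = €1,235,678.42

€1,235,678.42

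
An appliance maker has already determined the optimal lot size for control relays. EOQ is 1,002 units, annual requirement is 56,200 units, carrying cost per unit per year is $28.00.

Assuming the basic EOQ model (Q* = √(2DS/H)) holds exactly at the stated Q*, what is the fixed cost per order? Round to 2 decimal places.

From Q* = √(2DS/H) ⇒ Q*² = 2DS/H.
S = Q²H / (2D) = 1,002² × 28 / (2 × 56,200) = 250.1078

$250.11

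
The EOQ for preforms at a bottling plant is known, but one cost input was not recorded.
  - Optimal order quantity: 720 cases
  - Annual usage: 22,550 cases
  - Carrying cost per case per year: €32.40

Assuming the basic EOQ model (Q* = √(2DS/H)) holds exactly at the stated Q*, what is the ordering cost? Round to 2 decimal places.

€372.42

Since Q* = (2DS/H)^½, squaring gives Q*²·H = 2DS.
S = Q²H / (2D) = 720² × 32.4 / (2 × 22,550) = 372.4204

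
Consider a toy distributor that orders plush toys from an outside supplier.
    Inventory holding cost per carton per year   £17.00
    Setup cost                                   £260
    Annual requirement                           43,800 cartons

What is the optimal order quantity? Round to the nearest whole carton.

1,157 cartons

2DS/H = 2·43,800·260/17 = 1,339,764.71
EOQ = √1,339,764.71 ≈ 1,157.48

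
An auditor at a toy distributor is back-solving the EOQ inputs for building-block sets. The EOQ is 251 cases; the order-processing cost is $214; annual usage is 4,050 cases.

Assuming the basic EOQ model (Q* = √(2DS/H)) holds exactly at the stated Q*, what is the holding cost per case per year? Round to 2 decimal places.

EOQ relation: Q² = 2DS/H, so rearrange for the unknown.
H = 2DS / Q² = 2 × 4,050 × 214 / 251² = 27.5138

$27.51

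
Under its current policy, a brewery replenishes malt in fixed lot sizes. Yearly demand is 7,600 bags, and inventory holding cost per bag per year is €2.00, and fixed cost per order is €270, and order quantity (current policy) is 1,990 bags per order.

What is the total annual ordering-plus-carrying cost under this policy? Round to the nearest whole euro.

Orders/yr = 7,600/1,990 = 3.819; ordering cost = 3.819 × €270 = €1,031.16
Average inventory = 1,990/2 = 995; holding cost = 995 × €2 = €1,990.00
Total = €1,031.16 + €1,990.00 = €3,021.16

€3,021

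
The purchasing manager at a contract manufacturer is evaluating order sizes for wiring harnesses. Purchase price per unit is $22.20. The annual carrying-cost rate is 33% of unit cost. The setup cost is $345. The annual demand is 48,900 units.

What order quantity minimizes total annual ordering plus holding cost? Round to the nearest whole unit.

2,146 units

Carrying cost H = $22.2 × 33% = $7.3260/unit/yr
EOQ = √(2DS/H) = √(2 × 48,900 × 345 / 7.326)
    = √(4,605,651.11) ≈ 2,146.08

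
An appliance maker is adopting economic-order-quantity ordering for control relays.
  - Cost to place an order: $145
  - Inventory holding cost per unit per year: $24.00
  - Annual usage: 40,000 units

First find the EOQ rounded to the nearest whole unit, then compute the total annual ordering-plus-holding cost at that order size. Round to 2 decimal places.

$16,685.32

Q* = √(2·D·S / H) = √(2·40,000·145 / 24) = √483,333.3 ≈ 695.22 → Q = 695 units
Orders/yr = 40,000/695 = 57.554; ordering cost = 57.554 × $145 = $8,345.32
Average inventory = 695/2 = 347.5; holding cost = 347.5 × $24 = $8,340.00
Total = $8,345.32 + $8,340.00 = $16,685.32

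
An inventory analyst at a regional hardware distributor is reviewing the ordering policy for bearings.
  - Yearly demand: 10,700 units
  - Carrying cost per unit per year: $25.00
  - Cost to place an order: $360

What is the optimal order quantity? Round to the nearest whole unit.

555 units

Optimal lot size Q* = (2 × 10,700 × $360 / $25)^½ ≈ 555.12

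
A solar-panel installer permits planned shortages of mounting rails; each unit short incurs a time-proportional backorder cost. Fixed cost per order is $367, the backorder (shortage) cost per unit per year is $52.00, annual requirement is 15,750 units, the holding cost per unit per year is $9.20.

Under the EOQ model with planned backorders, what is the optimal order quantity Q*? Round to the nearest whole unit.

1,216 units

Basic EOQ = √(2·15,750·367/9.2) = 1,120.971
Backorder adjustment √((H+b)/b) = √((9.2+52)/52) = 1.0849
Q* = 1,120.971 × 1.0849 ≈ 1,216.10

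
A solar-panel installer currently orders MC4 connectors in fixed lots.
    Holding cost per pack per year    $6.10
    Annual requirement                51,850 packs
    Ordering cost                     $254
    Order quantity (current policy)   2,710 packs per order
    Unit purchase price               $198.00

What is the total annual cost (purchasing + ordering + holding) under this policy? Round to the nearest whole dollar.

$10,279,425

Orders/yr = 51,850/2,710 = 19.133; ordering cost = 19.133 × $254 = $4,859.74
Average inventory = 2,710/2 = 1355; holding cost = 1355 × $6.1 = $8,265.50
Purchase cost = D·C = 51,850 × 198 = $10,266,300.00
Total = $4,859.74 + $8,265.50 + $10,266,300.00 = $10,279,425.24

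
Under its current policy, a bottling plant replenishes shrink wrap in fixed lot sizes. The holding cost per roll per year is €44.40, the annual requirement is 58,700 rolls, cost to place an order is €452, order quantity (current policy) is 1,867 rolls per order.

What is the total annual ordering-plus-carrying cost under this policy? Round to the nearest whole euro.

€55,659

Annual ordering cost = (D/Q)·S = (58,700/1,867) × 452 = €14,211.25
Annual holding cost  = (Q/2)·H = (1,867/2) × 44.4 = €41,447.40
Total = €14,211.25 + €41,447.40 = €55,658.65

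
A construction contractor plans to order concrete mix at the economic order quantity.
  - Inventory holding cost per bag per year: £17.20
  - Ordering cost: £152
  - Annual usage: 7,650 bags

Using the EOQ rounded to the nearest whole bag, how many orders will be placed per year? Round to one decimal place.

20.8 orders per year

2DS/H = 2·7,650·152/17.2 = 135,209.30
EOQ = √135,209.30 ≈ 367.71 → Q = 368
Orders per year = D/Q = 7,650 / 368 = 20.788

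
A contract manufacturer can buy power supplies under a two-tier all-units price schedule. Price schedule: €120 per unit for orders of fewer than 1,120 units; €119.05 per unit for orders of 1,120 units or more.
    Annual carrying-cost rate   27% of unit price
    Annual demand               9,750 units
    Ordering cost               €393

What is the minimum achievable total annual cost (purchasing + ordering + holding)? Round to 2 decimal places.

€1,182,159.07

H₁ = 27%×€120 = €32.4000;  H₂ = 27%×€119.05 = €32.1435
EOQ₁ = √(2×9,750×393/32.4000) = 486.34  (< 1,120, feasible at tier 1)
EOQ₂ = √(2×9,750×393/32.1435) = 488.28  (< 1,120 → use Q = 1,120 at tier-2 price)
TC(tier 1 (EOQ₁), Q≈486.3) = €1,185,757.46
TC(tier 2, Q≈1,120.0) = €1,182,159.07
Minimum at tier 2: €1,182,159.07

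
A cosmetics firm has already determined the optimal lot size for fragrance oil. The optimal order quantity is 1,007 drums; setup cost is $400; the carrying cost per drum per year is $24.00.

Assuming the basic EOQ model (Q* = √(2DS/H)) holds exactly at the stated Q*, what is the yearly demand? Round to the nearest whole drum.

30,421 drums per year

Since Q* = (2DS/H)^½, squaring gives Q*²·H = 2DS.
D = Q²H / (2S) = 1,007² × 24 / (2 × 400) = 30,421.47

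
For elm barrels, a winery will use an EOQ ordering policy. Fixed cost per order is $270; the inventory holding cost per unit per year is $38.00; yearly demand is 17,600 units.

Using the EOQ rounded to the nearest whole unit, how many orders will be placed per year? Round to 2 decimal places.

EOQ = √(2DS/H) = √(2 × 17,600 × 270 / 38)
    = √(250,105.26) ≈ 500.11 → Q = 500
N = D/Q = 17,600/500 ≈ 35.200 orders/yr

35.20 orders per year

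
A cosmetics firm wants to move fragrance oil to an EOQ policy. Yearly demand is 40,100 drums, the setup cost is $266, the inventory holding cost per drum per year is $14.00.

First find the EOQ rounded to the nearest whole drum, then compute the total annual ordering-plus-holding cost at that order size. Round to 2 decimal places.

$17,281.92

Q* = √(2·D·S / H) = √(2·40,100·266 / 14) = √1,523,800.0 ≈ 1,234.42 → Q = 1,234 drums
Orders/yr = 40,100/1,234 = 32.496; ordering cost = 32.496 × $266 = $8,643.92
Average inventory = 1,234/2 = 617; holding cost = 617 × $14 = $8,638.00
Total = $8,643.92 + $8,638.00 = $17,281.92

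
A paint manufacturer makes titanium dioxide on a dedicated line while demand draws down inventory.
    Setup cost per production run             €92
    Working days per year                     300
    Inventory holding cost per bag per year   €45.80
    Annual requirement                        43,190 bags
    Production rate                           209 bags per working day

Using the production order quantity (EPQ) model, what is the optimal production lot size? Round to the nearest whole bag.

747 bags

d = 43,190/300 = 143.9667 bags/day;  effective holding cost H(1 − d/p) = 45.8·(1 − 143.9667/209) = 14.25132
Q* = √(2DS / H_eff) = √(2·43,190·92 / 14.25132) ≈ 746.75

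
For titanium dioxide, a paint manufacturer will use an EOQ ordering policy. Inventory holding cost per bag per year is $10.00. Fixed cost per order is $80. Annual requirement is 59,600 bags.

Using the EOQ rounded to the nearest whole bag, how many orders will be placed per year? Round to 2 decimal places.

2DS/H = 2·59,600·80/10 = 953,600.00
EOQ = √953,600.00 ≈ 976.52 → Q = 977
Orders per year = D/Q = 59,600 / 977 = 61.003

61.00 orders per year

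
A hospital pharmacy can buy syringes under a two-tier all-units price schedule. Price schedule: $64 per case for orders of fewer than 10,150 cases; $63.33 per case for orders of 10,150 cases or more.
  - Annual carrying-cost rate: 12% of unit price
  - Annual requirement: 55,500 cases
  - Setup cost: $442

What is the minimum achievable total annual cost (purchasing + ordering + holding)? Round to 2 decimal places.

$3,555,799.82

H₁ = 12%×$64 = $7.6800;  H₂ = 12%×$63.33 = $7.5996
EOQ₁ = √(2×55,500×442/7.6800) = 2,527.50  (< 10,150, feasible at tier 1)
EOQ₂ = √(2×55,500×442/7.5996) = 2,540.84  (< 10,150 → use Q = 10,150 at tier-2 price)
TC(tier 1 (EOQ₁), Q≈2,527.5) = $3,571,411.24
TC(tier 2, Q≈10,150.0) = $3,555,799.82
Minimum at tier 2: $3,555,799.82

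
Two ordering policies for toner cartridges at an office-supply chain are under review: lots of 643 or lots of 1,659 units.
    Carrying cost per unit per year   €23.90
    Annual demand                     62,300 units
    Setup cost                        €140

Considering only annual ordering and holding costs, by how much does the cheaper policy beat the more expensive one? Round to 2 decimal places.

Annual cost at Q: ordering D·S/Q plus holding Q·H/2.
TC(643) = (62,300/643)×140 + (643/2)×23.9 = €21,248.39
TC(1,659) = (62,300/1,659)×140 + (1,659/2)×23.9 = €25,082.43
Cheaper: Q = 643.  Difference = €3,834.04

€3,834.04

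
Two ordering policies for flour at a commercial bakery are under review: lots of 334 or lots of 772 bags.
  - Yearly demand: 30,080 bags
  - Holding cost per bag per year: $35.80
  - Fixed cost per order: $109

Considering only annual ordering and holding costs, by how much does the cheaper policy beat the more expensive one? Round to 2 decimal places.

$2,270.72

TC(Q) = (D/Q)S + (Q/2)H
TC(334) = (30,080/334)×109 + (334/2)×35.8 = $15,795.13
TC(772) = (30,080/772)×109 + (772/2)×35.8 = $18,065.85
Lots of 334 are cheaper by $2,270.72.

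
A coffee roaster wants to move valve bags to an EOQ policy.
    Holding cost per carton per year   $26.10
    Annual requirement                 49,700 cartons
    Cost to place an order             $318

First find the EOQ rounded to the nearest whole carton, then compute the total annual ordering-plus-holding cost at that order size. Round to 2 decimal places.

Q* = √(2·D·S / H) = √(2·49,700·318 / 26.1) = √1,211,080.5 ≈ 1,100.49 → Q = 1,100 cartons
Annual ordering cost = (D/Q)·S = (49,700/1,100) × 318 = $14,367.82
Annual holding cost  = (Q/2)·H = (1,100/2) × 26.1 = $14,355.00
Total = $14,367.82 + $14,355.00 = $28,722.82

$28,722.82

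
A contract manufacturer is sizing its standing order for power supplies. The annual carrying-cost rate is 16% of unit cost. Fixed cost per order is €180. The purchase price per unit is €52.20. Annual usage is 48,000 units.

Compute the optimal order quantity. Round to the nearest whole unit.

H = i·C = 0.16 × €52.2 = €8.3520 per unit-year
EOQ = √(2DS/H) = √(2 × 48,000 × 180 / 8.352)
    = √(2,068,965.52) ≈ 1,438.39

1,438 units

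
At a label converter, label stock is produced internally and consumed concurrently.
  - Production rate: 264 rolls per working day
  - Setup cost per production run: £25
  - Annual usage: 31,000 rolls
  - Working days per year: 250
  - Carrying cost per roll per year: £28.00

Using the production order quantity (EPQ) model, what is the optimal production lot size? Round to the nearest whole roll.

Daily demand d = 31,000/250 = 124.000; p = 264; 1 − d/p = 0.53030
EPQ = √(2DS / (H(1 − d/p)))
    = √(2 × 31,000 × 25 / (28 × 0.53030)) ≈ 323.09

323 rolls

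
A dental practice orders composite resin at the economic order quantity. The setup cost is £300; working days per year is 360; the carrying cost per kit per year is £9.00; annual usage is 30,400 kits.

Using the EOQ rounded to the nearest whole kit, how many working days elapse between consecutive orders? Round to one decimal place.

16.9 days

2DS/H = 2·30,400·300/9 = 2,026,666.67
EOQ = √2,026,666.67 ≈ 1,423.61 → Q = 1,424 kits
T = Q/D × 360 days = 1,424/30,400 × 360 = 16.863 days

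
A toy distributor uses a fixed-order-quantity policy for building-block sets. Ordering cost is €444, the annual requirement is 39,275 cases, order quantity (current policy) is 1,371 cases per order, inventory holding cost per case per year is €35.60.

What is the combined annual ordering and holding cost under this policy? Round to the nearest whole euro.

Ordering: D/Q × S = 39,275/1,371 × €444 = €12,719.26
Holding:  Q/2 × H = 1,371/2 × €35.6 = €24,403.80
Total = €12,719.26 + €24,403.80 = €37,123.06

€37,123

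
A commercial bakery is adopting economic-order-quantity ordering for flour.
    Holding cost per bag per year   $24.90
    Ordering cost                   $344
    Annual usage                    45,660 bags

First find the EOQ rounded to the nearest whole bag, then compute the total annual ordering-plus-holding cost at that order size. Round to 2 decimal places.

2DS/H = 2·45,660·344/24.9 = 1,261,609.64
EOQ = √1,261,609.64 ≈ 1,123.21 → Q = 1,123 bags
Orders/yr = 45,660/1,123 = 40.659; ordering cost = 40.659 × $344 = $13,986.68
Average inventory = 1,123/2 = 561.5; holding cost = 561.5 × $24.9 = $13,981.35
Total = $13,986.68 + $13,981.35 = $27,968.03

$27,968.03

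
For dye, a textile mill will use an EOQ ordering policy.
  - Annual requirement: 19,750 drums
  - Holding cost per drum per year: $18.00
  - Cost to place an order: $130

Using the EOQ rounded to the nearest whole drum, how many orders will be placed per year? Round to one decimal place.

Optimal lot size Q* = (2 × 19,750 × $130 / $18)^½ ≈ 534.11 → Q = 534
Orders per year = D/Q = 19,750 / 534 = 36.985

37.0 orders per year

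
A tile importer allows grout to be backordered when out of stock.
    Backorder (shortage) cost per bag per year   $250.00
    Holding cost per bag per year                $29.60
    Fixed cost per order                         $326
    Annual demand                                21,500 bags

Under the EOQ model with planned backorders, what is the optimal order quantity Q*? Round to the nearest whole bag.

Q* = √(2DS/H) · √((H + b)/b)
   = √(2 × 21,500 × 326 / 29.6) · √((29.6 + 250) / 250)
   = 688.172 × 1.0575 ≈ 727.77

728 bags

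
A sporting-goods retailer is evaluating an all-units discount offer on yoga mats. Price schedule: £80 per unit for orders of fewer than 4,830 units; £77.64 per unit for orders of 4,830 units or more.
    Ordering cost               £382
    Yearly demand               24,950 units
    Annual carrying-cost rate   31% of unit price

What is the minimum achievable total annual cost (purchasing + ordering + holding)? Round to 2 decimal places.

H₁ = 31%×£80 = £24.8000;  H₂ = 31%×£77.64 = £24.0684
EOQ₁ = √(2×24,950×382/24.8000) = 876.71  (< 4,830, feasible at tier 1)
EOQ₂ = √(2×24,950×382/24.0684) = 889.94  (< 4,830 → use Q = 4,830 at tier-2 price)
TC(tier 1 (EOQ₁), Q≈876.7) = £2,017,742.42
TC(tier 2, Q≈4,830.0) = £1,997,216.46
Minimum at tier 2: £1,997,216.46

£1,997,216.46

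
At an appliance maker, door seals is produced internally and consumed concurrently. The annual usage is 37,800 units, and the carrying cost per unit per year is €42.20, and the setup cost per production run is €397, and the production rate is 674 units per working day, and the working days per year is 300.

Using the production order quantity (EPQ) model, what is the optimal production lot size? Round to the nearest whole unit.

935 units

Daily demand d = 37,800/300 = 126.000; p = 674; 1 − d/p = 0.81306
EPQ = √(2DS / (H(1 − d/p)))
    = √(2 × 37,800 × 397 / (42.2 × 0.81306)) ≈ 935.28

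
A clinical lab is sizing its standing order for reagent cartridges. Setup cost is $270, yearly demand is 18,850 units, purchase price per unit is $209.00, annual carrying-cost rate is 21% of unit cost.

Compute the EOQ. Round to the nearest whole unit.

482 units

H = i·C = 0.21 × $209 = $43.8900 per unit-year
EOQ = √(2DS/H) = √(2 × 18,850 × 270 / 43.89)
    = √(231,920.71) ≈ 481.58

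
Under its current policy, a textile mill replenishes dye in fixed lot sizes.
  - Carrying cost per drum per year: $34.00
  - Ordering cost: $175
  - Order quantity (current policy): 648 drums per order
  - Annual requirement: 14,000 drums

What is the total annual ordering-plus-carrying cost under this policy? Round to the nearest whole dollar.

Ordering: D/Q × S = 14,000/648 × $175 = $3,780.86
Holding:  Q/2 × H = 648/2 × $34 = $11,016.00
Total = $3,780.86 + $11,016.00 = $14,796.86

$14,797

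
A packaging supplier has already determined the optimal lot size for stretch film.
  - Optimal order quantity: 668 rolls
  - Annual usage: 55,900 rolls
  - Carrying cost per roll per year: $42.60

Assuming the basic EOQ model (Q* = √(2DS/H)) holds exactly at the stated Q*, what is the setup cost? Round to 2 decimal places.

$170.03

From Q* = √(2DS/H) ⇒ Q*² = 2DS/H.
S = Q²H / (2D) = 668² × 42.6 / (2 × 55,900) = 170.0281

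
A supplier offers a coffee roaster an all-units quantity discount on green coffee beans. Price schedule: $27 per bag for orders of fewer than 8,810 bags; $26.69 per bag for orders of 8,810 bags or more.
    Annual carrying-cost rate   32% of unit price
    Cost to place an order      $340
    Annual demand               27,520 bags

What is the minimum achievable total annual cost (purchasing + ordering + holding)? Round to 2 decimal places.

$755,755.56

H₁ = 32%×$27 = $8.6400;  H₂ = 32%×$26.69 = $8.5408
EOQ₁ = √(2×27,520×340/8.6400) = 1,471.71  (< 8,810, feasible at tier 1)
EOQ₂ = √(2×27,520×340/8.5408) = 1,480.23  (< 8,810 → use Q = 8,810 at tier-2 price)
TC(tier 1 (EOQ₁), Q≈1,471.7) = $755,755.56
TC(tier 2, Q≈8,810.0) = $773,193.09
Minimum at tier 1 (EOQ₁): $755,755.56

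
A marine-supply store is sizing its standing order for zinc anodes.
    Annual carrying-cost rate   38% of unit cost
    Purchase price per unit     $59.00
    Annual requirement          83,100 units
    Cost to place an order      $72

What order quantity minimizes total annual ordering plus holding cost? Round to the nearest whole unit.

H = i·C = 0.38 × $59 = $22.4200 per unit-year
Q* = √(2·D·S / H) = √(2·83,100·72 / 22.42) = √533,737.7 ≈ 730.57

731 units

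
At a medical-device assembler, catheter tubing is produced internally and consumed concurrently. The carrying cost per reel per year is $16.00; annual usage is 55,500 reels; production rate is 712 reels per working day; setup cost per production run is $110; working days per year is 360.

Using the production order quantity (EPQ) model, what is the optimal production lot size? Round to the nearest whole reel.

987 reels

Daily demand d = 55,500/360 = 154.167; p = 712; 1 − d/p = 0.78347
EPQ = √(2DS / (H(1 − d/p)))
    = √(2 × 55,500 × 110 / (16 × 0.78347)) ≈ 986.93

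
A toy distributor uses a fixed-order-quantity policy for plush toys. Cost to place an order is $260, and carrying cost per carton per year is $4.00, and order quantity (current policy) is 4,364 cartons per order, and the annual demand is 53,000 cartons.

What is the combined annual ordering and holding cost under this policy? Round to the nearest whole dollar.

$11,886

Annual ordering cost = (D/Q)·S = (53,000/4,364) × 260 = $3,157.65
Annual holding cost  = (Q/2)·H = (4,364/2) × 4 = $8,728.00
Total = $3,157.65 + $8,728.00 = $11,885.65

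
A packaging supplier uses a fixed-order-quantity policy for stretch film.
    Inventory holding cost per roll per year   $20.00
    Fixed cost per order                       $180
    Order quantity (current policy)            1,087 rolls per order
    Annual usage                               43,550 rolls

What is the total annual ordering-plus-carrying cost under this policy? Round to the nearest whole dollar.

$18,082

Ordering: D/Q × S = 43,550/1,087 × $180 = $7,211.59
Holding:  Q/2 × H = 1,087/2 × $20 = $10,870.00
Total = $7,211.59 + $10,870.00 = $18,081.59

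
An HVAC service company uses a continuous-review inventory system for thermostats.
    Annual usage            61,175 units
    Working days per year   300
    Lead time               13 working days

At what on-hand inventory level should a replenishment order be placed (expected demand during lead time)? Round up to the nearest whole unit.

2,651 units

Daily demand d = 61,175 / 300 = 203.917 units/day
Demand during lead time = 203.917 × 13 = 2,650.92
Reorder point = 2,650.92 → round up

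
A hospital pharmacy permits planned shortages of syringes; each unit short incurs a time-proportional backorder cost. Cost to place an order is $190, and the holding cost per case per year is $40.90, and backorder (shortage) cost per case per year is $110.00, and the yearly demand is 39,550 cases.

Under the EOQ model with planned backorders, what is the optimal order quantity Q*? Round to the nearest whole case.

Basic EOQ = √(2·39,550·190/40.9) = 606.182
Backorder adjustment √((H+b)/b) = √((40.9+110)/110) = 1.1712
Q* = 606.182 × 1.1712 ≈ 709.99

710 cases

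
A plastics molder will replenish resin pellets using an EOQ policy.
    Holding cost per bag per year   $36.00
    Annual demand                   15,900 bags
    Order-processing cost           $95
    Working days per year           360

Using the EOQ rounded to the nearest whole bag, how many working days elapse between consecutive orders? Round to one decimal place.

6.6 days

2DS/H = 2·15,900·95/36 = 83,916.67
EOQ = √83,916.67 ≈ 289.68 → Q = 290 bags
Days between orders = 360 / (D/Q) = 360 / 54.828 ≈ 6.566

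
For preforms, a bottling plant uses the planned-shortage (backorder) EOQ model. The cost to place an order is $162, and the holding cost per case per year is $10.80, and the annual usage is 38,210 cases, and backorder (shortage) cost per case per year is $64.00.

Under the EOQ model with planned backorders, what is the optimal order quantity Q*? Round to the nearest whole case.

Q* = √(2DS/H) · √((H + b)/b)
   = √(2 × 38,210 × 162 / 10.8) · √((10.8 + 64) / 64)
   = 1,070.654 × 1.0811 ≈ 1,157.47

1,157 cases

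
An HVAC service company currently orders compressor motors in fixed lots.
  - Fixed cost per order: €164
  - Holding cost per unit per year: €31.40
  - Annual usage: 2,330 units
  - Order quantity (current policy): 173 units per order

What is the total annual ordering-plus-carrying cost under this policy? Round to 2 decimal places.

Ordering: D/Q × S = 2,330/173 × €164 = €2,208.79
Holding:  Q/2 × H = 173/2 × €31.4 = €2,716.10
Total = €2,208.79 + €2,716.10 = €4,924.89

€4,924.89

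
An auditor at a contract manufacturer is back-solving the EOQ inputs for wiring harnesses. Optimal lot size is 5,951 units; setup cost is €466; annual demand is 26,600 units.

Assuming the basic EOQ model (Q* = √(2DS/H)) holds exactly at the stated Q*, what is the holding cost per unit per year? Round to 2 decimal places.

€0.70

EOQ relation: Q² = 2DS/H, so rearrange for the unknown.
H = 2DS / Q² = 2 × 26,600 × 466 / 5,951² = 0.7000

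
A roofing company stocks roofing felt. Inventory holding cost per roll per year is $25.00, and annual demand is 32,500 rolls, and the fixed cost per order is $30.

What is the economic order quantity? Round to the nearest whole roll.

279 rolls

Q* = √(2·D·S / H) = √(2·32,500·30 / 25) = √78,000.0 ≈ 279.28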